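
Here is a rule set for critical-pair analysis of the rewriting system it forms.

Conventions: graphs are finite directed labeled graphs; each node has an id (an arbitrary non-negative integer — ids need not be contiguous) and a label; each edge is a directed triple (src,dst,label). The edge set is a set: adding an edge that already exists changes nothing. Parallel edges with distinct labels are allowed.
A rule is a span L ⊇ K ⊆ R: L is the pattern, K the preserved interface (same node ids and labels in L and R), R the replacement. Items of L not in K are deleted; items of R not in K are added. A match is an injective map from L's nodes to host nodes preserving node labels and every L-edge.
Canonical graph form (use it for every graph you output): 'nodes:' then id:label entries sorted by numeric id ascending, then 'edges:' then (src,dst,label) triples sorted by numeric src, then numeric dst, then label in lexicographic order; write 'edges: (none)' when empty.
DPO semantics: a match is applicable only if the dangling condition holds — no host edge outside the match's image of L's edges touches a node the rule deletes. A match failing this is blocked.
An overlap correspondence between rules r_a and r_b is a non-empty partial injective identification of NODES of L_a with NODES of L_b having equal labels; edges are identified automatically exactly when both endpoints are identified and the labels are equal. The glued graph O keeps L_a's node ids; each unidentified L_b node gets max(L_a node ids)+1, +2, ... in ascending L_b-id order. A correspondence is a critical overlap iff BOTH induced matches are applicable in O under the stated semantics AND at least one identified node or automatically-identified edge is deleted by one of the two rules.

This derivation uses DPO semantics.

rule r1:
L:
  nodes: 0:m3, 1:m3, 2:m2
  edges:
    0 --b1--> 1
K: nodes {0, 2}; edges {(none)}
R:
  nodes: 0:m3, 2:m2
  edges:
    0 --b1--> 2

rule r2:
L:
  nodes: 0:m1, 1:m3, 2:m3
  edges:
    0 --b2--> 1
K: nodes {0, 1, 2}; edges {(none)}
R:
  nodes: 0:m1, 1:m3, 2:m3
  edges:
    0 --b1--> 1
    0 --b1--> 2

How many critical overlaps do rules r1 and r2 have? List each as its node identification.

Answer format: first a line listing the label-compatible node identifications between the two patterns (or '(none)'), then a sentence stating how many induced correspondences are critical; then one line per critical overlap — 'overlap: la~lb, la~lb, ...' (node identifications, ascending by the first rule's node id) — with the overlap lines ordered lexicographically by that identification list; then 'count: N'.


label-compatible node identifications between L(r1) and L(r2): 0~1, 0~2, 1~1, 1~2
2 of the induced correspondences are critical overlaps of r1 and r2.
overlap: 0~1, 1~2
overlap: 1~2
count: 2


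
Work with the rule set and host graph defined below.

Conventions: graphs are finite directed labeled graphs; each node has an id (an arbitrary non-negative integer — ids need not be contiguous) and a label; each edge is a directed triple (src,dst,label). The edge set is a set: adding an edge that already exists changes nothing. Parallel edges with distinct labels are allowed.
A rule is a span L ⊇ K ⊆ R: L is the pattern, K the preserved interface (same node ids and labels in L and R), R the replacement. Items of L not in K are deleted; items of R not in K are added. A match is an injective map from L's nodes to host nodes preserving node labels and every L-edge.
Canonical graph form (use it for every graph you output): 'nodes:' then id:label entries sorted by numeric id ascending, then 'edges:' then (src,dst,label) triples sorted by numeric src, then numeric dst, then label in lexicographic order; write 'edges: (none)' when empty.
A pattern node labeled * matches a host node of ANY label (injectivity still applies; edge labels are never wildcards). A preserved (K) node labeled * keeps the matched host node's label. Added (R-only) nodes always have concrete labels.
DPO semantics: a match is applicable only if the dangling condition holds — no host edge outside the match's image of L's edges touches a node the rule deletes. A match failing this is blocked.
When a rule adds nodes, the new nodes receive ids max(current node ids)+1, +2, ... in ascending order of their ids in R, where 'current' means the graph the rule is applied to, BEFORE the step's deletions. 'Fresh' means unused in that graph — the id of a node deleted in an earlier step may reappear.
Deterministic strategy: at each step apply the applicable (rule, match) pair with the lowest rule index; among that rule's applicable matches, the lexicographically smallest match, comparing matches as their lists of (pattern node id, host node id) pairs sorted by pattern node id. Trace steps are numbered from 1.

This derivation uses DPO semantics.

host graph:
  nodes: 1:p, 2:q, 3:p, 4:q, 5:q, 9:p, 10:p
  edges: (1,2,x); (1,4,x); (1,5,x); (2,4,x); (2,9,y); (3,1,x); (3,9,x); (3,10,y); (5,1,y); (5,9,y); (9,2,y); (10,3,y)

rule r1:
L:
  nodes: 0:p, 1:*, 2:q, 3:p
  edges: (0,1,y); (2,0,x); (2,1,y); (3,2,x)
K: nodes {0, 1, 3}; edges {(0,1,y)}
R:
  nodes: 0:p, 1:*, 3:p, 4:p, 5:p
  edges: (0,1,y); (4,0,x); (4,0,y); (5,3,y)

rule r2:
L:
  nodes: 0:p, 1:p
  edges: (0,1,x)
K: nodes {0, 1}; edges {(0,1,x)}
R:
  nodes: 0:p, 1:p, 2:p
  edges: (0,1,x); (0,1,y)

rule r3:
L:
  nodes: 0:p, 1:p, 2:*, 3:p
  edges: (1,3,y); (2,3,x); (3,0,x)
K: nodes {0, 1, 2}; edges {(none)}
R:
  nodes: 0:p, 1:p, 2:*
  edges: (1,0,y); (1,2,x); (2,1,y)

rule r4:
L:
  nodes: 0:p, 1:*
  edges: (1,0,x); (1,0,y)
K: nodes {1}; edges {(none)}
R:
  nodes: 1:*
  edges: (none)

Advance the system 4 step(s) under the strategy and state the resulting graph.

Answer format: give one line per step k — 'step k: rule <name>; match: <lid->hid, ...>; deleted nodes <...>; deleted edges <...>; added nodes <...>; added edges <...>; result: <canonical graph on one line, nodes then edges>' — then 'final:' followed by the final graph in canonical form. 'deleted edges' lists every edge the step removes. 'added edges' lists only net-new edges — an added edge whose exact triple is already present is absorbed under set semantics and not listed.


step 1: rule r2; match: 0->3, 1->1; deleted nodes (none); deleted edges (none); added nodes 11; added edges (3,1,y); result: nodes: 1:p, 2:q, 3:p, 4:q, 5:q, 9:p, 10:p, 11:p edges: (1,2,x); (1,4,x); (1,5,x); (2,4,x); (2,9,y); (3,1,x); (3,1,y); (3,9,x); (3,10,y); (5,1,y); (5,9,y); (9,2,y); (10,3,y)
step 2: rule r2; match: 0->3, 1->1; deleted nodes (none); deleted edges (none); added nodes 12; added edges (none); result: nodes: 1:p, 2:q, 3:p, 4:q, 5:q, 9:p, 10:p, 11:p, 12:p edges: (1,2,x); (1,4,x); (1,5,x); (2,4,x); (2,9,y); (3,1,x); (3,1,y); (3,9,x); (3,10,y); (5,1,y); (5,9,y); (9,2,y); (10,3,y)
step 3: rule r2; match: 0->3, 1->1; deleted nodes (none); deleted edges (none); added nodes 13; added edges (none); result: nodes: 1:p, 2:q, 3:p, 4:q, 5:q, 9:p, 10:p, 11:p, 12:p, 13:p edges: (1,2,x); (1,4,x); (1,5,x); (2,4,x); (2,9,y); (3,1,x); (3,1,y); (3,9,x); (3,10,y); (5,1,y); (5,9,y); (9,2,y); (10,3,y)
step 4: rule r2; match: 0->3, 1->1; deleted nodes (none); deleted edges (none); added nodes 14; added edges (none); result: nodes: 1:p, 2:q, 3:p, 4:q, 5:q, 9:p, 10:p, 11:p, 12:p, 13:p, 14:p edges: (1,2,x); (1,4,x); (1,5,x); (2,4,x); (2,9,y); (3,1,x); (3,1,y); (3,9,x); (3,10,y); (5,1,y); (5,9,y); (9,2,y); (10,3,y)
final:
nodes: 1:p, 2:q, 3:p, 4:q, 5:q, 9:p, 10:p, 11:p, 12:p, 13:p, 14:p
edges: (1,2,x); (1,4,x); (1,5,x); (2,4,x); (2,9,y); (3,1,x); (3,1,y); (3,9,x); (3,10,y); (5,1,y); (5,9,y); (9,2,y); (10,3,y)


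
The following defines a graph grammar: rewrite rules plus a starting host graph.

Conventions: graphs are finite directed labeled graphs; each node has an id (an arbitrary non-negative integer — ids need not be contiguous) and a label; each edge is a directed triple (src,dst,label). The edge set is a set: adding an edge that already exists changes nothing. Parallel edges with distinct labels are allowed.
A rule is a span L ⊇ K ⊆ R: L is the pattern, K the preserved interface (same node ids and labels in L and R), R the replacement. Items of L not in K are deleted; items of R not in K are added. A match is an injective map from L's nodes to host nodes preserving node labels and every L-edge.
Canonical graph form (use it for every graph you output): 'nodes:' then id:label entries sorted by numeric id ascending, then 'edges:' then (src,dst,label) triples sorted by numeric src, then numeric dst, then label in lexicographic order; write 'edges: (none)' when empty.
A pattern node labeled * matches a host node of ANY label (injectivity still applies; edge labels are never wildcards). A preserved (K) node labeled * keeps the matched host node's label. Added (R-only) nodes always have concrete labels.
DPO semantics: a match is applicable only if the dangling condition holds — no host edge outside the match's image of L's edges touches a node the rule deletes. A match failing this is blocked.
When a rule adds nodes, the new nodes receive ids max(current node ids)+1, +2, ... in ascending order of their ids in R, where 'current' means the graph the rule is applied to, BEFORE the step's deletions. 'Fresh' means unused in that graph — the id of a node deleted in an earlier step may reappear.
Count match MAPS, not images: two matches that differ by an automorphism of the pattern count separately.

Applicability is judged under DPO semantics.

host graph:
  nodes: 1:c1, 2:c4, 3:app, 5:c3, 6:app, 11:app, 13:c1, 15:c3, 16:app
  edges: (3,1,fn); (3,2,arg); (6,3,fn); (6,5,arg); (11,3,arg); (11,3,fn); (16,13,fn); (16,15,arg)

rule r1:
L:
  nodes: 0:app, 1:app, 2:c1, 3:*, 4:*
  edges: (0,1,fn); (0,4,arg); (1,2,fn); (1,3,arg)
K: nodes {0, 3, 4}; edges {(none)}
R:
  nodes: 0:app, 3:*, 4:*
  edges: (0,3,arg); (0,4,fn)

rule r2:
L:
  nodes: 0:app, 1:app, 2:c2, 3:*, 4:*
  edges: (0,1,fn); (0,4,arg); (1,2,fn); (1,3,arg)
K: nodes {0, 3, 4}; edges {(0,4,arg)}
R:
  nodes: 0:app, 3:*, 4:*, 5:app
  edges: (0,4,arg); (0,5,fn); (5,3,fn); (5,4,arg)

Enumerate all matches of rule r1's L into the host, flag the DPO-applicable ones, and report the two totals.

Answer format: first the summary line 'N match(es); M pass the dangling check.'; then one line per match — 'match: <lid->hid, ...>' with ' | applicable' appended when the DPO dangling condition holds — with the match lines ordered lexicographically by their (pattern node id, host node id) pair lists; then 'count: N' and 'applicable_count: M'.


1 match(es); 0 pass the dangling check.
match: 0->6, 1->3, 2->1, 3->2, 4->5
count: 1
applicable_count: 0


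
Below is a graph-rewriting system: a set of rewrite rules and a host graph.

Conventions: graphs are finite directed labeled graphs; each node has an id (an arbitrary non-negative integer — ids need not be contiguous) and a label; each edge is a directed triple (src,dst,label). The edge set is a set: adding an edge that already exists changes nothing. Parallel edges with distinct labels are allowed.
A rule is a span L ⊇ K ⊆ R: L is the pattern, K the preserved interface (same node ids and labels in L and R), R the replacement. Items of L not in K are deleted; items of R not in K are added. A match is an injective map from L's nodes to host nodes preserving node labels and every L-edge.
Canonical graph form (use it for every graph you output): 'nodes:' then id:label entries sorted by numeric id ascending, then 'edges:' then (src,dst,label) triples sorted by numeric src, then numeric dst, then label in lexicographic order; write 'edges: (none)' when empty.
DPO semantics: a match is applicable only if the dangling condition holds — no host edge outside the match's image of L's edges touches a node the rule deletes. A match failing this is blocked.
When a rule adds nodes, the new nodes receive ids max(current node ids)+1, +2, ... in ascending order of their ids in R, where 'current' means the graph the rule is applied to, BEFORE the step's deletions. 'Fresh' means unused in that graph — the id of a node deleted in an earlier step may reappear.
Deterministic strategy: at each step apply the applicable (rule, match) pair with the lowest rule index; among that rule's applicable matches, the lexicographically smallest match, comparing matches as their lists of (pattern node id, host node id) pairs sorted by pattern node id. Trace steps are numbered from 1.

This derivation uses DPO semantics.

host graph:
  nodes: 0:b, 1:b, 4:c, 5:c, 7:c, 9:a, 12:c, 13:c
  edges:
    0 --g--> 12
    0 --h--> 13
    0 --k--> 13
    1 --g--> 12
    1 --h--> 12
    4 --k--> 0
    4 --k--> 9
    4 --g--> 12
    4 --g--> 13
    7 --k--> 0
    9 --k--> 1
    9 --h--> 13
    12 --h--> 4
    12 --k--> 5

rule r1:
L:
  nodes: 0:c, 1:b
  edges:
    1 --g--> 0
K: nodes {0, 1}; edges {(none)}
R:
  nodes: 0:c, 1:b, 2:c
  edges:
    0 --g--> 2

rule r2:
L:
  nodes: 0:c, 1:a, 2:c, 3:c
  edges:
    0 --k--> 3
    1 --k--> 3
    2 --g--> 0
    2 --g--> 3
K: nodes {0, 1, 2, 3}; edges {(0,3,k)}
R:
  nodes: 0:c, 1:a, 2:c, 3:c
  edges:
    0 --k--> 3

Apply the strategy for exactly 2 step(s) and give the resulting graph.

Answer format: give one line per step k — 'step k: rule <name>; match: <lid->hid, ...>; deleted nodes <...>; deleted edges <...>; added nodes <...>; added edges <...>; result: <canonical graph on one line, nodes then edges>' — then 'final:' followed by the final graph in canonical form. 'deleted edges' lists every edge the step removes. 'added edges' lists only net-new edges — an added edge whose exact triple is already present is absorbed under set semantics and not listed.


step 1: rule r1; match: 0->12, 1->0; deleted nodes (none); deleted edges (0,12,g); added nodes 14; added edges (12,14,g); result: nodes: 0:b, 1:b, 4:c, 5:c, 7:c, 9:a, 12:c, 13:c, 14:c edges: (0,13,h); (0,13,k); (1,12,g); (1,12,h); (4,0,k); (4,9,k); (4,12,g); (4,13,g); (7,0,k); (9,1,k); (9,13,h); (12,4,h); (12,5,k); (12,14,g)
step 2: rule r1; match: 0->12, 1->1; deleted nodes (none); deleted edges (1,12,g); added nodes 15; added edges (12,15,g); result: nodes: 0:b, 1:b, 4:c, 5:c, 7:c, 9:a, 12:c, 13:c, 14:c, 15:c edges: (0,13,h); (0,13,k); (1,12,h); (4,0,k); (4,9,k); (4,12,g); (4,13,g); (7,0,k); (9,1,k); (9,13,h); (12,4,h); (12,5,k); (12,14,g); (12,15,g)
final:
nodes: 0:b, 1:b, 4:c, 5:c, 7:c, 9:a, 12:c, 13:c, 14:c, 15:c
edges: (0,13,h); (0,13,k); (1,12,h); (4,0,k); (4,9,k); (4,12,g); (4,13,g); (7,0,k); (9,1,k); (9,13,h); (12,4,h); (12,5,k); (12,14,g); (12,15,g)


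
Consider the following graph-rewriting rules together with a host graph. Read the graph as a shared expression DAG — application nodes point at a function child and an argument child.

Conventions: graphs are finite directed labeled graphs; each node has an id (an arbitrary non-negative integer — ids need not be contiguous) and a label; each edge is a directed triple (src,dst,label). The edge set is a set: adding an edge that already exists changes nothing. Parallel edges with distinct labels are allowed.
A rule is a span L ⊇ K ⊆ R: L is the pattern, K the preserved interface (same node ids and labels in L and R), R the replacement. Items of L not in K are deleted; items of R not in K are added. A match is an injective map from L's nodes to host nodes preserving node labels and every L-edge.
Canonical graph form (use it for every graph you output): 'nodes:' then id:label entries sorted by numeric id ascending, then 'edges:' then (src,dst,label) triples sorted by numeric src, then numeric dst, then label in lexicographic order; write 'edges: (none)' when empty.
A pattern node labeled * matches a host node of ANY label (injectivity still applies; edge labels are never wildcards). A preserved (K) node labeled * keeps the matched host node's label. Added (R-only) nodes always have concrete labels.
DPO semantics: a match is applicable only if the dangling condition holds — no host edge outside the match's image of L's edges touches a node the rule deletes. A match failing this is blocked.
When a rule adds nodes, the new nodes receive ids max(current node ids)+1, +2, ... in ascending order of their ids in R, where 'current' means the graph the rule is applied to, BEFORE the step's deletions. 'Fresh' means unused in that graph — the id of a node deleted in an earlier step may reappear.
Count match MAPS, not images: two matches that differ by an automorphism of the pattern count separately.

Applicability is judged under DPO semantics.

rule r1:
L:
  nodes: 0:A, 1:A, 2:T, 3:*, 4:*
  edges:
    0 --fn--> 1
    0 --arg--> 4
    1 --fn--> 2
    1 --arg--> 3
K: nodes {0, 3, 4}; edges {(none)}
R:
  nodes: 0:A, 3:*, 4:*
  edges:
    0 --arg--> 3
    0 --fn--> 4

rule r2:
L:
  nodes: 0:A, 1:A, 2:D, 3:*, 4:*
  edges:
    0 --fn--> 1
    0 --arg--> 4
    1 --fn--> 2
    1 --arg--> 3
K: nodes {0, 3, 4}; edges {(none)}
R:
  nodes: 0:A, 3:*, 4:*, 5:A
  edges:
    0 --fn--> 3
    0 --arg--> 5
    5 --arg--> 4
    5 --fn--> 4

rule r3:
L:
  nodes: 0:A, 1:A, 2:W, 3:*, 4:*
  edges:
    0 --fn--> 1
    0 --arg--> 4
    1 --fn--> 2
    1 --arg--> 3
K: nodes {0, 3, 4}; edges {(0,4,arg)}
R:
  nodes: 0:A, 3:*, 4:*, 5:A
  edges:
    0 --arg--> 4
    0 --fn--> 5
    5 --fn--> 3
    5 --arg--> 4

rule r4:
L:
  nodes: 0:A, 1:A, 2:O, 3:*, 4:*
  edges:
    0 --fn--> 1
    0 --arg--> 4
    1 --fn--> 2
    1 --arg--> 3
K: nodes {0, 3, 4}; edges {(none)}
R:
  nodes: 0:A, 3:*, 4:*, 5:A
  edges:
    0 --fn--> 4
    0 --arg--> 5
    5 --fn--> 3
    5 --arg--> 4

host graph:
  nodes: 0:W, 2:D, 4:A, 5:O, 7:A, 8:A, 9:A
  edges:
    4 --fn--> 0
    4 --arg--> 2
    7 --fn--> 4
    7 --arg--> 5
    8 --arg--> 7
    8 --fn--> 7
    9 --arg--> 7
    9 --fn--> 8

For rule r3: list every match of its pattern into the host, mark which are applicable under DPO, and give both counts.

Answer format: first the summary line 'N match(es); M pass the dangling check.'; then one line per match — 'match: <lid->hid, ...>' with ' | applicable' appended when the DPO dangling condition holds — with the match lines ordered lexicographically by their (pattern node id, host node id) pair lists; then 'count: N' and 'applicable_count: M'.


1 match(es); 1 pass the dangling check.
match: 0->7, 1->4, 2->0, 3->2, 4->5 | applicable
count: 1
applicable_count: 1


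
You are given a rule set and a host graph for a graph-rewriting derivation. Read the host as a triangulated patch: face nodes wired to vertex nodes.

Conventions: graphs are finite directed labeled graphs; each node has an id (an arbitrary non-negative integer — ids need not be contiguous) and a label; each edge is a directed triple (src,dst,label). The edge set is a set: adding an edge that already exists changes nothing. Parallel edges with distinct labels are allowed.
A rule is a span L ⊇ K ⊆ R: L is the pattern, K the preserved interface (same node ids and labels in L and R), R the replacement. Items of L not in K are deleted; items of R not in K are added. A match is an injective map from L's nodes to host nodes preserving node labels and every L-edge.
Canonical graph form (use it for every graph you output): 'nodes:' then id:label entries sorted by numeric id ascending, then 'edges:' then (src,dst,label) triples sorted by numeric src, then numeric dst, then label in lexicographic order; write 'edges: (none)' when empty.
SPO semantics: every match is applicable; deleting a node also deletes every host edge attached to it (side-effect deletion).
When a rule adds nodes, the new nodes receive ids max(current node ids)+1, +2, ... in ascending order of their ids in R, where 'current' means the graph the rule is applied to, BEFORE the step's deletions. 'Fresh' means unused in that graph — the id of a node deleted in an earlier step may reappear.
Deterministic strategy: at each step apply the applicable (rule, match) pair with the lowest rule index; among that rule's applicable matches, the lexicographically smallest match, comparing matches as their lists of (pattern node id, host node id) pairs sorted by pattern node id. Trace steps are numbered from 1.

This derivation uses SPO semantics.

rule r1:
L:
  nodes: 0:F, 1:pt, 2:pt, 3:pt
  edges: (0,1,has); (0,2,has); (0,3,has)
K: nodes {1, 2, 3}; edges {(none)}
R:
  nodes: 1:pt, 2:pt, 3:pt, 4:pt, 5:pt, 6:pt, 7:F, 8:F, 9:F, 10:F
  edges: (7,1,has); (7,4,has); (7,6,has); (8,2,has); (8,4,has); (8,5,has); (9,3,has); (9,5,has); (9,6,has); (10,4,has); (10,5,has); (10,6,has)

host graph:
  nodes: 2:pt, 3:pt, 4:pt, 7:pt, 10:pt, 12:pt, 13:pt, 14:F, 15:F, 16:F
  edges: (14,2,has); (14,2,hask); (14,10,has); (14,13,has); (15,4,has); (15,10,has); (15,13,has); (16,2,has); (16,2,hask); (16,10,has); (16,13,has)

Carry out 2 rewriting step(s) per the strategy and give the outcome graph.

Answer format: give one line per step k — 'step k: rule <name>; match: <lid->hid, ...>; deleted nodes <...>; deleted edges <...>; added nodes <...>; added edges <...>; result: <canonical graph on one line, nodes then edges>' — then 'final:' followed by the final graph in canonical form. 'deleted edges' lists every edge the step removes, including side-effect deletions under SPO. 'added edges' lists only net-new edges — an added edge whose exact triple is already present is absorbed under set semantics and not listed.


step 1: rule r1; match: 0->14, 1->2, 2->10, 3->13; deleted nodes 14; deleted edges (14,2,has); (14,2,hask); (14,10,has); (14,13,has); added nodes 17, 18, 19, 20, 21, 22, 23; added edges (20,2,has); (20,17,has); (20,19,has); (21,10,has); (21,17,has); (21,18,has); (22,13,has); (22,18,has); (22,19,has); (23,17,has); (23,18,has); (23,19,has); result: nodes: 2:pt, 3:pt, 4:pt, 7:pt, 10:pt, 12:pt, 13:pt, 15:F, 16:F, 17:pt, 18:pt, 19:pt, 20:F, 21:F, 22:F, 23:F edges: (15,4,has); (15,10,has); (15,13,has); (16,2,has); (16,2,hask); (16,10,has); (16,13,has); (20,2,has); (20,17,has); (20,19,has); (21,10,has); (21,17,has); (21,18,has); (22,13,has); (22,18,has); (22,19,has); (23,17,has); (23,18,has); (23,19,has)
step 2: rule r1; match: 0->15, 1->4, 2->10, 3->13; deleted nodes 15; deleted edges (15,4,has); (15,10,has); (15,13,has); added nodes 24, 25, 26, 27, 28, 29, 30; added edges (27,4,has); (27,24,has); (27,26,has); (28,10,has); (28,24,has); (28,25,has); (29,13,has); (29,25,has); (29,26,has); (30,24,has); (30,25,has); (30,26,has); result: nodes: 2:pt, 3:pt, 4:pt, 7:pt, 10:pt, 12:pt, 13:pt, 16:F, 17:pt, 18:pt, 19:pt, 20:F, 21:F, 22:F, 23:F, 24:pt, 25:pt, 26:pt, 27:F, 28:F, 29:F, 30:F edges: (16,2,has); (16,2,hask); (16,10,has); (16,13,has); (20,2,has); (20,17,has); (20,19,has); (21,10,has); (21,17,has); (21,18,has); (22,13,has); (22,18,has); (22,19,has); (23,17,has); (23,18,has); (23,19,has); (27,4,has); (27,24,has); (27,26,has); (28,10,has); (28,24,has); (28,25,has); (29,13,has); (29,25,has); (29,26,has); (30,24,has); (30,25,has); (30,26,has)
final:
nodes: 2:pt, 3:pt, 4:pt, 7:pt, 10:pt, 12:pt, 13:pt, 16:F, 17:pt, 18:pt, 19:pt, 20:F, 21:F, 22:F, 23:F, 24:pt, 25:pt, 26:pt, 27:F, 28:F, 29:F, 30:F
edges: (16,2,has); (16,2,hask); (16,10,has); (16,13,has); (20,2,has); (20,17,has); (20,19,has); (21,10,has); (21,17,has); (21,18,has); (22,13,has); (22,18,has); (22,19,has); (23,17,has); (23,18,has); (23,19,has); (27,4,has); (27,24,has); (27,26,has); (28,10,has); (28,24,has); (28,25,has); (29,13,has); (29,25,has); (29,26,has); (30,24,has); (30,25,has); (30,26,has)


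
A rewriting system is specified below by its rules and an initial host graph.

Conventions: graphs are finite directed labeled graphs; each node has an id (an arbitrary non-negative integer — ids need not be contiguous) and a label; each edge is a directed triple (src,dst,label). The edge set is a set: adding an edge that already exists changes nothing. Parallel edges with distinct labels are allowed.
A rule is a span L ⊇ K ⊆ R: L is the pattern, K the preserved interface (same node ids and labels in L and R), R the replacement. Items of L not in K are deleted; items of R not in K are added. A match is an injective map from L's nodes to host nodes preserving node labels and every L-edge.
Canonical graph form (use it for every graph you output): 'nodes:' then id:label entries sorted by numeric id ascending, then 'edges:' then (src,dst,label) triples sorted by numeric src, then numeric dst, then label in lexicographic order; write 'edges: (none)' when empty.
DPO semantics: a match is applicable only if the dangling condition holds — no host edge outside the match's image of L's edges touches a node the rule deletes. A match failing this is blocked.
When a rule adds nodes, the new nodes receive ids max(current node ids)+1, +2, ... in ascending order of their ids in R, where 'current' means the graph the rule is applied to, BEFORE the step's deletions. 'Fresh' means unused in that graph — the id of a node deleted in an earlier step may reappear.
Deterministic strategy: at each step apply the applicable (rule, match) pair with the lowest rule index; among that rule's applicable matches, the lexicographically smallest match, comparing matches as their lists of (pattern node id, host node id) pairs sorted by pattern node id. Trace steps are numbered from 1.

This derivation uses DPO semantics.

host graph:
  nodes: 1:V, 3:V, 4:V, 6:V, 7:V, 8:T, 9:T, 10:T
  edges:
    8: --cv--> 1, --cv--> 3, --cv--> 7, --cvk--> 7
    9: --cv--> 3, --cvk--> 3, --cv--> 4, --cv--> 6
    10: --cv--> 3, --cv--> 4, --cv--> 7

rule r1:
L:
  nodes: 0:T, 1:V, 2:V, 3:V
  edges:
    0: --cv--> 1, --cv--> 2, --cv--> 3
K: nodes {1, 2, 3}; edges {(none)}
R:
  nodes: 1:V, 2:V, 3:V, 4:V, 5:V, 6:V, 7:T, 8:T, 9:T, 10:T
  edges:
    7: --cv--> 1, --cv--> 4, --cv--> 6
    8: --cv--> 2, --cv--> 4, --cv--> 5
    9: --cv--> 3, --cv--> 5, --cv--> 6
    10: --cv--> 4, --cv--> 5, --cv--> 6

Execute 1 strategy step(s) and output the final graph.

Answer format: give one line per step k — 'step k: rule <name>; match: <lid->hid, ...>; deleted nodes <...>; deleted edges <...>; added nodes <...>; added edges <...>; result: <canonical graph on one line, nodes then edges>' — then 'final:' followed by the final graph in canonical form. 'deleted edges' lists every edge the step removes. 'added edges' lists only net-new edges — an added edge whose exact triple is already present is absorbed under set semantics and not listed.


step 1: rule r1; match: 0->10, 1->3, 2->4, 3->7; deleted nodes 10; deleted edges (10,3,cv); (10,4,cv); (10,7,cv); added nodes 11, 12, 13, 14, 15, 16, 17; added edges (14,3,cv); (14,11,cv); (14,13,cv); (15,4,cv); (15,11,cv); (15,12,cv); (16,7,cv); (16,12,cv); (16,13,cv); (17,11,cv); (17,12,cv); (17,13,cv); result: nodes: 1:V, 3:V, 4:V, 6:V, 7:V, 8:T, 9:T, 11:V, 12:V, 13:V, 14:T, 15:T, 16:T, 17:T edges: (8,1,cv); (8,3,cv); (8,7,cv); (8,7,cvk); (9,3,cv); (9,3,cvk); (9,4,cv); (9,6,cv); (14,3,cv); (14,11,cv); (14,13,cv); (15,4,cv); (15,11,cv); (15,12,cv); (16,7,cv); (16,12,cv); (16,13,cv); (17,11,cv); (17,12,cv); (17,13,cv)
final:
nodes: 1:V, 3:V, 4:V, 6:V, 7:V, 8:T, 9:T, 11:V, 12:V, 13:V, 14:T, 15:T, 16:T, 17:T
edges: (8,1,cv); (8,3,cv); (8,7,cv); (8,7,cvk); (9,3,cv); (9,3,cvk); (9,4,cv); (9,6,cv); (14,3,cv); (14,11,cv); (14,13,cv); (15,4,cv); (15,11,cv); (15,12,cv); (16,7,cv); (16,12,cv); (16,13,cv); (17,11,cv); (17,12,cv); (17,13,cv)


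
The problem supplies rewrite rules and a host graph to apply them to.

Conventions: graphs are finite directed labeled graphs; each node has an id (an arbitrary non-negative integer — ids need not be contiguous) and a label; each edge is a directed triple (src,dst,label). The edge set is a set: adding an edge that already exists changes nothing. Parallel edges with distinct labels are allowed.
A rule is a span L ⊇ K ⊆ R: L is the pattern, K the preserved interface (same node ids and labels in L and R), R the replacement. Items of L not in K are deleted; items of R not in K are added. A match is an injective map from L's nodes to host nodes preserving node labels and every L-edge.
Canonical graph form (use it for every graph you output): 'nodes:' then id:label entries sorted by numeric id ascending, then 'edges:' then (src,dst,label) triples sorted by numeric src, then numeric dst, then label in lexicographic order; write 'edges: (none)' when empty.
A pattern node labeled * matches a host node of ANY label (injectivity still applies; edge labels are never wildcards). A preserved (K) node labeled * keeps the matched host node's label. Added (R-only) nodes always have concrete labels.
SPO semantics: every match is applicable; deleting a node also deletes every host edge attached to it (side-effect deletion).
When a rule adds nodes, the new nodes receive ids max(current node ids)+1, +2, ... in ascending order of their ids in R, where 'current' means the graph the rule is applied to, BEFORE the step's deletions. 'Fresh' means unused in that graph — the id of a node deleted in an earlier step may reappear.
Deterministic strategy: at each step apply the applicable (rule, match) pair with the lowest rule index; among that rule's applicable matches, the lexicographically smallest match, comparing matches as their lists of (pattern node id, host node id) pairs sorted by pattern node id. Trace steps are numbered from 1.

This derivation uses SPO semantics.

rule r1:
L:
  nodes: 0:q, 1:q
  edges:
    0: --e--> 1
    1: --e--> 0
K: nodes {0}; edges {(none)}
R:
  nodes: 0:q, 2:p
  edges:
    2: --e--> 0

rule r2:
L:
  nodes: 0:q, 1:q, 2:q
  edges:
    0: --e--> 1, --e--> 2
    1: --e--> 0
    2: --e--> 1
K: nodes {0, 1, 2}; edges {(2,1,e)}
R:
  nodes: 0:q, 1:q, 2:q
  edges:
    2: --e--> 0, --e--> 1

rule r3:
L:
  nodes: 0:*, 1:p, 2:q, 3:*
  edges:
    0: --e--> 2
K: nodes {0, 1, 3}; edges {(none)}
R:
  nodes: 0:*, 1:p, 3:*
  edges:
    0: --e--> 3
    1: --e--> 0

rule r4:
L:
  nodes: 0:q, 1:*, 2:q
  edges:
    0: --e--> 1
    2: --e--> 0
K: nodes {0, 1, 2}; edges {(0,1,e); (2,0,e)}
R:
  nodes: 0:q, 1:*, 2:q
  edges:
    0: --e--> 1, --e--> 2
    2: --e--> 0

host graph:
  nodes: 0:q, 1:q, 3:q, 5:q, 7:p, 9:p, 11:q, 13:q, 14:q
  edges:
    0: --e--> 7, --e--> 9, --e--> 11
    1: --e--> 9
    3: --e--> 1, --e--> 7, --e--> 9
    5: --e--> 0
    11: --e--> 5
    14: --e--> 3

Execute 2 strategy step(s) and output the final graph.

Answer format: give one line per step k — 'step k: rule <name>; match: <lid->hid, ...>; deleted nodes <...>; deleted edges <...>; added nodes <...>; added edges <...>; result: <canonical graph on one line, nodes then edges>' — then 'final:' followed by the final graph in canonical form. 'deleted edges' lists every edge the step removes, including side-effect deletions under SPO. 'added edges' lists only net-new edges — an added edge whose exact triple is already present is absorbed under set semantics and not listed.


step 1: rule r3; match: 0->0, 1->7, 2->11, 3->1; deleted nodes 11; deleted edges (0,11,e); (11,5,e); added nodes (none); added edges (0,1,e); (7,0,e); result: nodes: 0:q, 1:q, 3:q, 5:q, 7:p, 9:p, 13:q, 14:q edges: (0,1,e); (0,7,e); (0,9,e); (1,9,e); (3,1,e); (3,7,e); (3,9,e); (5,0,e); (7,0,e); (14,3,e)
step 2: rule r3; match: 0->0, 1->7, 2->1, 3->3; deleted nodes 1; deleted edges (0,1,e); (1,9,e); (3,1,e); added nodes (none); added edges (0,3,e); result: nodes: 0:q, 3:q, 5:q, 7:p, 9:p, 13:q, 14:q edges: (0,3,e); (0,7,e); (0,9,e); (3,7,e); (3,9,e); (5,0,e); (7,0,e); (14,3,e)
final:
nodes: 0:q, 3:q, 5:q, 7:p, 9:p, 13:q, 14:q
edges: (0,3,e); (0,7,e); (0,9,e); (3,7,e); (3,9,e); (5,0,e); (7,0,e); (14,3,e)


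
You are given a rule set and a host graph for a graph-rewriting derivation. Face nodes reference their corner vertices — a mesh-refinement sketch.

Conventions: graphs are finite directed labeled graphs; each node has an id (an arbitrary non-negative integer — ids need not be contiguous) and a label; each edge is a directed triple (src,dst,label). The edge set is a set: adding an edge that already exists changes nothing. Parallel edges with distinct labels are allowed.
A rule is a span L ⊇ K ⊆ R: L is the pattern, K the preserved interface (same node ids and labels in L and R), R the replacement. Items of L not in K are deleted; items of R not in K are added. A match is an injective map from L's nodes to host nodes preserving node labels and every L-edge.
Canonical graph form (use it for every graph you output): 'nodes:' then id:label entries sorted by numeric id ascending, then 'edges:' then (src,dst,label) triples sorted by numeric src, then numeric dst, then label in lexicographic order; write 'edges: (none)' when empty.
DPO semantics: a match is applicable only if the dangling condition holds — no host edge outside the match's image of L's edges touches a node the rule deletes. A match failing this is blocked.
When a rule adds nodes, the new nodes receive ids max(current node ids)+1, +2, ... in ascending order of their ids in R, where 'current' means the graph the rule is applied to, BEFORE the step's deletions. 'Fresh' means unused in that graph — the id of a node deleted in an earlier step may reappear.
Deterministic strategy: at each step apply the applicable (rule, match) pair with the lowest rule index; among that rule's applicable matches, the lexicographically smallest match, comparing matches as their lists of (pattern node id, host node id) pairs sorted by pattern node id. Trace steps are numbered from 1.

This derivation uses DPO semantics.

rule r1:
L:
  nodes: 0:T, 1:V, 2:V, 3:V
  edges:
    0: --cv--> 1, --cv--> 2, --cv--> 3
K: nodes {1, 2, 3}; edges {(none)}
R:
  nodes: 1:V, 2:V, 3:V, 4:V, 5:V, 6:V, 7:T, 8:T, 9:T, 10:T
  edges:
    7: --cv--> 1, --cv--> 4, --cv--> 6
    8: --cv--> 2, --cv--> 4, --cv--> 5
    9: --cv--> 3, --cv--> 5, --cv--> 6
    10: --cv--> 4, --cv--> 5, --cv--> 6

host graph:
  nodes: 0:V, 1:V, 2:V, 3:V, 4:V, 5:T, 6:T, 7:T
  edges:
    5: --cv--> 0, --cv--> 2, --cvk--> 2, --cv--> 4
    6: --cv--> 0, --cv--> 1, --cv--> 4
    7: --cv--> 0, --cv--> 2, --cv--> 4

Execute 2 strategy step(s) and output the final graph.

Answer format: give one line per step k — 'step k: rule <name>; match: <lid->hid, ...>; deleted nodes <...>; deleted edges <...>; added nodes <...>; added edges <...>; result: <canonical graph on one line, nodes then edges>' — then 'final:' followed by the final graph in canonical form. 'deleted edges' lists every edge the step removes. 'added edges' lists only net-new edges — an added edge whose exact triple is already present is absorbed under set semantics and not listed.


step 1: rule r1; match: 0->6, 1->0, 2->1, 3->4; deleted nodes 6; deleted edges (6,0,cv); (6,1,cv); (6,4,cv); added nodes 8, 9, 10, 11, 12, 13, 14; added edges (11,0,cv); (11,8,cv); (11,10,cv); (12,1,cv); (12,8,cv); (12,9,cv); (13,4,cv); (13,9,cv); (13,10,cv); (14,8,cv); (14,9,cv); (14,10,cv); result: nodes: 0:V, 1:V, 2:V, 3:V, 4:V, 5:T, 7:T, 8:V, 9:V, 10:V, 11:T, 12:T, 13:T, 14:T edges: (5,0,cv); (5,2,cv); (5,2,cvk); (5,4,cv); (7,0,cv); (7,2,cv); (7,4,cv); (11,0,cv); (11,8,cv); (11,10,cv); (12,1,cv); (12,8,cv); (12,9,cv); (13,4,cv); (13,9,cv); (13,10,cv); (14,8,cv); (14,9,cv); (14,10,cv)
step 2: rule r1; match: 0->7, 1->0, 2->2, 3->4; deleted nodes 7; deleted edges (7,0,cv); (7,2,cv); (7,4,cv); added nodes 15, 16, 17, 18, 19, 20, 21; added edges (18,0,cv); (18,15,cv); (18,17,cv); (19,2,cv); (19,15,cv); (19,16,cv); (20,4,cv); (20,16,cv); (20,17,cv); (21,15,cv); (21,16,cv); (21,17,cv); result: nodes: 0:V, 1:V, 2:V, 3:V, 4:V, 5:T, 8:V, 9:V, 10:V, 11:T, 12:T, 13:T, 14:T, 15:V, 16:V, 17:V, 18:T, 19:T, 20:T, 21:T edges: (5,0,cv); (5,2,cv); (5,2,cvk); (5,4,cv); (11,0,cv); (11,8,cv); (11,10,cv); (12,1,cv); (12,8,cv); (12,9,cv); (13,4,cv); (13,9,cv); (13,10,cv); (14,8,cv); (14,9,cv); (14,10,cv); (18,0,cv); (18,15,cv); (18,17,cv); (19,2,cv); (19,15,cv); (19,16,cv); (20,4,cv); (20,16,cv); (20,17,cv); (21,15,cv); (21,16,cv); (21,17,cv)
final:
nodes: 0:V, 1:V, 2:V, 3:V, 4:V, 5:T, 8:V, 9:V, 10:V, 11:T, 12:T, 13:T, 14:T, 15:V, 16:V, 17:V, 18:T, 19:T, 20:T, 21:T
edges: (5,0,cv); (5,2,cv); (5,2,cvk); (5,4,cv); (11,0,cv); (11,8,cv); (11,10,cv); (12,1,cv); (12,8,cv); (12,9,cv); (13,4,cv); (13,9,cv); (13,10,cv); (14,8,cv); (14,9,cv); (14,10,cv); (18,0,cv); (18,15,cv); (18,17,cv); (19,2,cv); (19,15,cv); (19,16,cv); (20,4,cv); (20,16,cv); (20,17,cv); (21,15,cv); (21,16,cv); (21,17,cv)


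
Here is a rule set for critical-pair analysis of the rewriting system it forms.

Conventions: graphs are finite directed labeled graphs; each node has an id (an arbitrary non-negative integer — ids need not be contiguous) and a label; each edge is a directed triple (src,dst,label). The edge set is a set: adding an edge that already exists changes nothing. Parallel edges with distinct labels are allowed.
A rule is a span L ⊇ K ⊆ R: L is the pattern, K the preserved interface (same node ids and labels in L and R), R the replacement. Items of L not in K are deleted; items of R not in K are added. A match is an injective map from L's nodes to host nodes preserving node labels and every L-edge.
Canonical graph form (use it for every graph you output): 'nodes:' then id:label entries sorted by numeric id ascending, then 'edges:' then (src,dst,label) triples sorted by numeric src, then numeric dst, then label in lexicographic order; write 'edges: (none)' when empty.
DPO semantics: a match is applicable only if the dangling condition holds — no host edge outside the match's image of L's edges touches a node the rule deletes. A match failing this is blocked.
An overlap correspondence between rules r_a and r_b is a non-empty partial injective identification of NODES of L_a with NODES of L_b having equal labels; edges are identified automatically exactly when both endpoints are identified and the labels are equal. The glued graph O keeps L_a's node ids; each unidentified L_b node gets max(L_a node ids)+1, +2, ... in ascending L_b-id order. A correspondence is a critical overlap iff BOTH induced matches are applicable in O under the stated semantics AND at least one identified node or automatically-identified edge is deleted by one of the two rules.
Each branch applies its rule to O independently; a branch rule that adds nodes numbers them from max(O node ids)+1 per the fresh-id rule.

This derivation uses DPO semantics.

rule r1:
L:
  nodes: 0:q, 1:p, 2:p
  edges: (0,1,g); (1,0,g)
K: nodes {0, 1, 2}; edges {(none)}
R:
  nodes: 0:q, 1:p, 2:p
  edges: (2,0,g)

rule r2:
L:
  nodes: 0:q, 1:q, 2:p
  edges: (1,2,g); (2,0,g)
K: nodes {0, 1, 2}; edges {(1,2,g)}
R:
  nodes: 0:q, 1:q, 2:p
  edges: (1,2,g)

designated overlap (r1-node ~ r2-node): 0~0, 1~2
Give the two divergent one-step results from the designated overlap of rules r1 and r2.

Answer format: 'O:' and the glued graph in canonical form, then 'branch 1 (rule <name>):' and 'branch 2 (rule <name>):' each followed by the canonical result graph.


O:
nodes: 0:q, 1:p, 2:p, 3:q
edges: (0,1,g); (1,0,g); (3,1,g)
branch 1 (rule r1):
nodes: 0:q, 1:p, 2:p, 3:q
edges: (2,0,g); (3,1,g)
branch 2 (rule r2):
nodes: 0:q, 1:p, 2:p, 3:q
edges: (0,1,g); (3,1,g)


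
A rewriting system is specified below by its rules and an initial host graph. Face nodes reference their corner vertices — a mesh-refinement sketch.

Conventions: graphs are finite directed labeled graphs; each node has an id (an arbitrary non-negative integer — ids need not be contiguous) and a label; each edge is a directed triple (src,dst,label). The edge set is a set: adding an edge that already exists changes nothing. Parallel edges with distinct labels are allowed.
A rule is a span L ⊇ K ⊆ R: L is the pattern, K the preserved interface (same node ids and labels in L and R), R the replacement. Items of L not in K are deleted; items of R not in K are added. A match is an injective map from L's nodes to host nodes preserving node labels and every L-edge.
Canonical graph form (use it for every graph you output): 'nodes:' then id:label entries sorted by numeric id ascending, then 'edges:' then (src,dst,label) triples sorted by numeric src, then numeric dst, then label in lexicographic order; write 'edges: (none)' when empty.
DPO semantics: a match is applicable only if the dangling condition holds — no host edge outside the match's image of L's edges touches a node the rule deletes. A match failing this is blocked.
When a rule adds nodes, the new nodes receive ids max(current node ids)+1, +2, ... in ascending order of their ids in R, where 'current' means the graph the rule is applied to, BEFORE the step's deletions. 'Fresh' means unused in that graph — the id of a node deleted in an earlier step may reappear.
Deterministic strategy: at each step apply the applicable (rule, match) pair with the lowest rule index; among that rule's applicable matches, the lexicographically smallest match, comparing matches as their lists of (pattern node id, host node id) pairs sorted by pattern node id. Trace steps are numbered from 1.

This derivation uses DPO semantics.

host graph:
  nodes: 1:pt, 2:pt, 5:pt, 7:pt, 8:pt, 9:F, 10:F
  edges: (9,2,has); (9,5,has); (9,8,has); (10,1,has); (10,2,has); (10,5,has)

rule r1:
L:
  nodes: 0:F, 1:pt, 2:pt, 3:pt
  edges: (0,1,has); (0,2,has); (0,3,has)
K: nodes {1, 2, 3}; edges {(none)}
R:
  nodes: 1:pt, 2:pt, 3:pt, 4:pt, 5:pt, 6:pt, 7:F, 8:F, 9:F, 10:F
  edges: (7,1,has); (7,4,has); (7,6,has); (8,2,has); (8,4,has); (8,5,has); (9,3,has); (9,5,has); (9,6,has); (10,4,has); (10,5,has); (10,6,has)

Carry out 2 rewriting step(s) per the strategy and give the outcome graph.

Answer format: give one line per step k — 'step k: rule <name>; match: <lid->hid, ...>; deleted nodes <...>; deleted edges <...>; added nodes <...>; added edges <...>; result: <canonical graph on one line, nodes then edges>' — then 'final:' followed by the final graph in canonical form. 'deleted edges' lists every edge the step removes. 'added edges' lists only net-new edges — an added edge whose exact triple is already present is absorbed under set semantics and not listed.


step 1: rule r1; match: 0->9, 1->2, 2->5, 3->8; deleted nodes 9; deleted edges (9,2,has); (9,5,has); (9,8,has); added nodes 11, 12, 13, 14, 15, 16, 17; added edges (14,2,has); (14,11,has); (14,13,has); (15,5,has); (15,11,has); (15,12,has); (16,8,has); (16,12,has); (16,13,has); (17,11,has); (17,12,has); (17,13,has); result: nodes: 1:pt, 2:pt, 5:pt, 7:pt, 8:pt, 10:F, 11:pt, 12:pt, 13:pt, 14:F, 15:F, 16:F, 17:F edges: (10,1,has); (10,2,has); (10,5,has); (14,2,has); (14,11,has); (14,13,has); (15,5,has); (15,11,has); (15,12,has); (16,8,has); (16,12,has); (16,13,has); (17,11,has); (17,12,has); (17,13,has)
step 2: rule r1; match: 0->10, 1->1, 2->2, 3->5; deleted nodes 10; deleted edges (10,1,has); (10,2,has); (10,5,has); added nodes 18, 19, 20, 21, 22, 23, 24; added edges (21,1,has); (21,18,has); (21,20,has); (22,2,has); (22,18,has); (22,19,has); (23,5,has); (23,19,has); (23,20,has); (24,18,has); (24,19,has); (24,20,has); result: nodes: 1:pt, 2:pt, 5:pt, 7:pt, 8:pt, 11:pt, 12:pt, 13:pt, 14:F, 15:F, 16:F, 17:F, 18:pt, 19:pt, 20:pt, 21:F, 22:F, 23:F, 24:F edges: (14,2,has); (14,11,has); (14,13,has); (15,5,has); (15,11,has); (15,12,has); (16,8,has); (16,12,has); (16,13,has); (17,11,has); (17,12,has); (17,13,has); (21,1,has); (21,18,has); (21,20,has); (22,2,has); (22,18,has); (22,19,has); (23,5,has); (23,19,has); (23,20,has); (24,18,has); (24,19,has); (24,20,has)
final:
nodes: 1:pt, 2:pt, 5:pt, 7:pt, 8:pt, 11:pt, 12:pt, 13:pt, 14:F, 15:F, 16:F, 17:F, 18:pt, 19:pt, 20:pt, 21:F, 22:F, 23:F, 24:F
edges: (14,2,has); (14,11,has); (14,13,has); (15,5,has); (15,11,has); (15,12,has); (16,8,has); (16,12,has); (16,13,has); (17,11,has); (17,12,has); (17,13,has); (21,1,has); (21,18,has); (21,20,has); (22,2,has); (22,18,has); (22,19,has); (23,5,has); (23,19,has); (23,20,has); (24,18,has); (24,19,has); (24,20,has)
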